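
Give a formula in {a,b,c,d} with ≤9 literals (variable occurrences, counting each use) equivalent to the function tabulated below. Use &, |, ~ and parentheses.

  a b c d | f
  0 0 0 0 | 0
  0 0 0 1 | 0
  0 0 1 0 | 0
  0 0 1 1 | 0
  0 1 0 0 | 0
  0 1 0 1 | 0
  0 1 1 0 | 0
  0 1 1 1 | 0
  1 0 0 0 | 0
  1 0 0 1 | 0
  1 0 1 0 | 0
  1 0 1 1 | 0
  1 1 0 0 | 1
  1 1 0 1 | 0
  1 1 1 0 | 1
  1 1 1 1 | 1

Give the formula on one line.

(((c | a) & (~b | (a & (c | ~d)))) & b)

  (c | a) = 0011001111111111
  ~b = 1111000011110000
  ~d = 1010101010101010
  (c | ~d) = 1011101110111011
  (a & (c | ~d)) = 0000000010111011
  (~b | (a & (c | ~d))) = 1111000011111011
  ((c | a) & (~b | (a & (c | ~d)))) = 0011000011111011
  (((c | a) & (~b | (a & (c | ~d)))) & b) = 0000000000001011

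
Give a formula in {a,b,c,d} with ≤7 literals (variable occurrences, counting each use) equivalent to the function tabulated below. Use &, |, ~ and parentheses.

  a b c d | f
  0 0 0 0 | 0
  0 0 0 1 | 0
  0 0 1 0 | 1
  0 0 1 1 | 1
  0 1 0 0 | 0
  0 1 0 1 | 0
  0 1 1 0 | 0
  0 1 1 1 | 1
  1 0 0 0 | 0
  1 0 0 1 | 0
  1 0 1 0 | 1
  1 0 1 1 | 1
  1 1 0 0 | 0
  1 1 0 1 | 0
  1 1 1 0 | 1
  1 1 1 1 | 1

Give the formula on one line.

  ~b = 1111000011110000
  (d | ~b) = 1111010111110101
  ((d | ~b) | a) = 1111010111111111
  (((d | ~b) | a) & c) = 0011000100110011

(((d | ~b) | a) & c)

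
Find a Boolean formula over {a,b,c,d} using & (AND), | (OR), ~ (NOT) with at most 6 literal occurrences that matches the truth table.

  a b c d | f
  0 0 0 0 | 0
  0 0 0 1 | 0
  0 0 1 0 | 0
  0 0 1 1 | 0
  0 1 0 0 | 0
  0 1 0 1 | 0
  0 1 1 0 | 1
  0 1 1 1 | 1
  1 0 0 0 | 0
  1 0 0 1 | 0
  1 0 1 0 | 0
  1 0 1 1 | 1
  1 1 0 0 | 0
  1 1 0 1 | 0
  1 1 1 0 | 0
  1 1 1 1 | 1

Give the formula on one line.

  (a | b) = 0000111111111111
  ((a | b) & c) = 0000001100110011
  ~a = 1111111100000000
  (d | ~a) = 1111111101010101
  (((a | b) & c) & (d | ~a)) = 0000001100010001

(((a | b) & c) & (d | ~a))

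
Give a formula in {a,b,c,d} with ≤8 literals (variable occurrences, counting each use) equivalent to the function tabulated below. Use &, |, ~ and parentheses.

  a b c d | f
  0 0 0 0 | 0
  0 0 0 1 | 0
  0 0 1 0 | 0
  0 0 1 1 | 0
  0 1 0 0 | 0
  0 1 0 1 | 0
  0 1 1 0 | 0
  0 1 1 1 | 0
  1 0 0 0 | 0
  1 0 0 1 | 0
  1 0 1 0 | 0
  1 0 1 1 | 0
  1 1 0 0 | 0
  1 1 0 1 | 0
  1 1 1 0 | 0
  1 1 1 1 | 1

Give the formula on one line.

((b | ~d) & ((d & a) & c))

  ~d = 1010101010101010
  (b | ~d) = 1010111110101111
  (d & a) = 0000000001010101
  ((d & a) & c) = 0000000000010001
  ((b | ~d) & ((d & a) & c)) = 0000000000000001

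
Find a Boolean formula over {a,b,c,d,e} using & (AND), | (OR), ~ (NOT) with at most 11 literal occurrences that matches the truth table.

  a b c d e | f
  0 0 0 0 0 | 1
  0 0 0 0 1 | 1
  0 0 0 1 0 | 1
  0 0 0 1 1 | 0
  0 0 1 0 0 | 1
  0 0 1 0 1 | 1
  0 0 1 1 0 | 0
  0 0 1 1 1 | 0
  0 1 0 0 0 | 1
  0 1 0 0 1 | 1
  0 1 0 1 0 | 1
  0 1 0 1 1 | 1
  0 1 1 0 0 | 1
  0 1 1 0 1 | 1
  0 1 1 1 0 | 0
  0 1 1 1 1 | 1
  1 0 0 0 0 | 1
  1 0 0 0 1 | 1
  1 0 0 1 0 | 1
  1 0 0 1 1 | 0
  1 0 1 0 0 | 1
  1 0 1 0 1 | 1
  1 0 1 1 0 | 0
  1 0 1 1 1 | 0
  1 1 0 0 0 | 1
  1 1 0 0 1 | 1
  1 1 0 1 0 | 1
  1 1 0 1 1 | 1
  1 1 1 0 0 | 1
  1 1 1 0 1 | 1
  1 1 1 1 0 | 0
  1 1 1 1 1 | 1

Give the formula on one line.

((~d | (e & b)) | (((~c & a) | (~c & d)) & (b | ~e)))

  ~d = 11001100110011001100110011001100
  (e & b) = 00000000010101010000000001010101
  (~d | (e & b)) = 11001100110111011100110011011101
  ~c = 11110000111100001111000011110000
  (~c & a) = 00000000000000001111000011110000
  (~c & d) = 00110000001100000011000000110000
  ((~c & a) | (~c & d)) = 00110000001100001111000011110000
  ~e = 10101010101010101010101010101010
  (b | ~e) = 10101010111111111010101011111111
  (((~c & a) | (~c & d)) & (b | ~e)) = 00100000001100001010000011110000
  ((~d | (e & b)) | (((~c & a) | (~c & d)) & (b | ~e))) = 11101100111111011110110011111101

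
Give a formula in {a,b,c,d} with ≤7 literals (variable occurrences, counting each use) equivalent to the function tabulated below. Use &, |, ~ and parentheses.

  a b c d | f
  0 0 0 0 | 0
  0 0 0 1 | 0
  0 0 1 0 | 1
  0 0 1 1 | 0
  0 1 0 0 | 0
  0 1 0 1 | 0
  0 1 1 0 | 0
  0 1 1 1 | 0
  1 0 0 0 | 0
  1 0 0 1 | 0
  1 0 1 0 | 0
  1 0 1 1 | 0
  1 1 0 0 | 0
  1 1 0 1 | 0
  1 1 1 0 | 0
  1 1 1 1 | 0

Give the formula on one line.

  ~b = 1111000011110000
  ~d = 1010101010101010
  (~b & ~d) = 1010000010100000
  ~a = 1111111100000000
  (~a & c) = 0011001100000000
  ((~b & ~d) & (~a & c)) = 0010000000000000

((~b & ~d) & (~a & c))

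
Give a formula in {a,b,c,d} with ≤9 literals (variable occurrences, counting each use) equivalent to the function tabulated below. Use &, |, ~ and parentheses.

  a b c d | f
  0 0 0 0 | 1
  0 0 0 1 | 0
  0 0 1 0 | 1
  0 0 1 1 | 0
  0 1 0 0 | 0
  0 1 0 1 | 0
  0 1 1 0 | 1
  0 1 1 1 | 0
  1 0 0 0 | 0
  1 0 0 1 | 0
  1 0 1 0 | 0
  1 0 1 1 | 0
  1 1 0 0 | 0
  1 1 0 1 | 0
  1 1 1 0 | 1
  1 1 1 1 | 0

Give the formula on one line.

((~b & (~d & (d | ~a))) | ((c & ~d) & (d | (~c | b))))

  ~b = 1111000011110000
  ~d = 1010101010101010
  ~a = 1111111100000000
  (d | ~a) = 1111111101010101
  (~d & (d | ~a)) = 1010101000000000
  (~b & (~d & (d | ~a))) = 1010000000000000
  (c & ~d) = 0010001000100010
  ~c = 1100110011001100
  (~c | b) = 1100111111001111
  (d | (~c | b)) = 1101111111011111
  ((c & ~d) & (d | (~c | b))) = 0000001000000010
  ((~b & (~d & (d | ~a))) | ((c & ~d) & (d | (~c | b)))) = 1010001000000010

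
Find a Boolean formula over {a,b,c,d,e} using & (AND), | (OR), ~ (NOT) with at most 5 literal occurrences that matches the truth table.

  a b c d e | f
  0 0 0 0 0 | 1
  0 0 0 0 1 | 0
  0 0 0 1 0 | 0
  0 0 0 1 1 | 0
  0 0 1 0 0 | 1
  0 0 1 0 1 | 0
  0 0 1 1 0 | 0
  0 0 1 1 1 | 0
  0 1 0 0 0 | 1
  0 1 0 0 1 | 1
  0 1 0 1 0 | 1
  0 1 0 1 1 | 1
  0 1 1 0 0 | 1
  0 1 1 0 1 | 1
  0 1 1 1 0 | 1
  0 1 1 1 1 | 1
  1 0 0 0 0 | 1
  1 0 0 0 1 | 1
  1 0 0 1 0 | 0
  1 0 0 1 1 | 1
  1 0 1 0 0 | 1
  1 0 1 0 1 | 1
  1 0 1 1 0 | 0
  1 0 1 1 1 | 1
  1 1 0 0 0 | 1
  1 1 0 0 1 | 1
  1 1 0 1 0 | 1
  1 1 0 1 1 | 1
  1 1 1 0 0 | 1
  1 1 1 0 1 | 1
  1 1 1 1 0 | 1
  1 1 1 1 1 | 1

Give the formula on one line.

(b | ((~e & ~d) | (a & e)))

  ~e = 10101010101010101010101010101010
  ~d = 11001100110011001100110011001100
  (~e & ~d) = 10001000100010001000100010001000
  (a & e) = 00000000000000000101010101010101
  ((~e & ~d) | (a & e)) = 10001000100010001101110111011101
  (b | ((~e & ~d) | (a & e))) = 10001000111111111101110111111111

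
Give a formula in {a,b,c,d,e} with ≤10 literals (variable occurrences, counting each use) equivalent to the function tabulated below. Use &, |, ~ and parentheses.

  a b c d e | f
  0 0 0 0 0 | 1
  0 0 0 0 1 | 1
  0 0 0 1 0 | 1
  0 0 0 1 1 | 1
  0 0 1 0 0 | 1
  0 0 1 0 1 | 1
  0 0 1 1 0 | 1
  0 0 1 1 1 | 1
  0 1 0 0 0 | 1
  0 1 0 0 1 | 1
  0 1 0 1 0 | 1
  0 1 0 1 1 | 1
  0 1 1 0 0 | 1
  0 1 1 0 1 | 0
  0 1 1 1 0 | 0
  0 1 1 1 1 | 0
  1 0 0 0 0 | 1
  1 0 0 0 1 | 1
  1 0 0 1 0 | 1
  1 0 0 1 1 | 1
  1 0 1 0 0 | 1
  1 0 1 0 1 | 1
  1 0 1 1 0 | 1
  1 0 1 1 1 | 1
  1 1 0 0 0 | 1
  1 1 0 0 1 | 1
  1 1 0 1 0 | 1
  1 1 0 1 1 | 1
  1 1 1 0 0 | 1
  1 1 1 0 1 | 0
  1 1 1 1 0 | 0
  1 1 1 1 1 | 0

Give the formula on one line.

  ~d = 11001100110011001100110011001100
  (b & ~d) = 00000000110011000000000011001100
  (e & ~d) = 01000100010001000100010001000100
  ((b & ~d) | (e & ~d)) = 01000100110011000100010011001100
  ~e = 10101010101010101010101010101010
  (((b & ~d) | (e & ~d)) & ~e) = 00000000100010000000000010001000
  ~c = 11110000111100001111000011110000
  ~b = 11111111000000001111111100000000
  (~c | ~b) = 11111111111100001111111111110000
  ((((b & ~d) | (e & ~d)) & ~e) | (~c | ~b)) = 11111111111110001111111111111000

((((b & ~d) | (e & ~d)) & ~e) | (~c | ~b))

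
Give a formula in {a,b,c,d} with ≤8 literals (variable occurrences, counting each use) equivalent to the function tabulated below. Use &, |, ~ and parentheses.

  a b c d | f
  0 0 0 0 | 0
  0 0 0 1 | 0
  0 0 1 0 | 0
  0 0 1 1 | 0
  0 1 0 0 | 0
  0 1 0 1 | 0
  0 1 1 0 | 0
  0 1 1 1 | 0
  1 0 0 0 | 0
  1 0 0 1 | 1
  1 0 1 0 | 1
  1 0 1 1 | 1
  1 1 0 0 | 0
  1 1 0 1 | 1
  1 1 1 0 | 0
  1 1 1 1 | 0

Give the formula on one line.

  ~c = 1100110011001100
  (~c & d) = 0100010001000100
  ~a = 1111111100000000
  (c | ~a) = 1111111100110011
  ~b = 1111000011110000
  (~b & a) = 0000000011110000
  (~c | (~b & a)) = 1100110011111100
  ((c | ~a) & (~c | (~b & a))) = 1100110000110000
  ((~c & d) | ((c | ~a) & (~c | (~b & a)))) = 1100110001110100
  (a & ((~c & d) | ((c | ~a) & (~c | (~b & a))))) = 0000000001110100

(a & ((~c & d) | ((c | ~a) & (~c | (~b & a)))))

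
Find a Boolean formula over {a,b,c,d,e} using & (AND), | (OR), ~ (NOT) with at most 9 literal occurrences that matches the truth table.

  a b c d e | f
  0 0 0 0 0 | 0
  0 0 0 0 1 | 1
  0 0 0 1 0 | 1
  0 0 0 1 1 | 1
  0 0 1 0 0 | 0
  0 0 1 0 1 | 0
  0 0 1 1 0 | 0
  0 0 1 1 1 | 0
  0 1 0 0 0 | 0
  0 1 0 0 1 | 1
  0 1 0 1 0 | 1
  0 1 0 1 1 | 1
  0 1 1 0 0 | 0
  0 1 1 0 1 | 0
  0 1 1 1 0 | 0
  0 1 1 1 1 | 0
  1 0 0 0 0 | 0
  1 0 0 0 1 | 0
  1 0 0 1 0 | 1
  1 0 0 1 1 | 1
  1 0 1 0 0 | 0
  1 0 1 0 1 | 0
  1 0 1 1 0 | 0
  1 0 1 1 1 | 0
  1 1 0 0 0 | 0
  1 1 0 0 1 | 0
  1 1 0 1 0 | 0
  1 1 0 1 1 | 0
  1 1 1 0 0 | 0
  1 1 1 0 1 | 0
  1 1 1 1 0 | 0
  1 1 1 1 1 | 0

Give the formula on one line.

(((((d | b) | (~a | c)) & ~c) & (e | d)) & (~b | ~a))

  (d | b) = 00110011111111110011001111111111
  ~a = 11111111111111110000000000000000
  (~a | c) = 11111111111111110000111100001111
  ((d | b) | (~a | c)) = 11111111111111110011111111111111
  ~c = 11110000111100001111000011110000
  (((d | b) | (~a | c)) & ~c) = 11110000111100000011000011110000
  (e | d) = 01110111011101110111011101110111
  ((((d | b) | (~a | c)) & ~c) & (e | d)) = 01110000011100000011000001110000
  ~b = 11111111000000001111111100000000
  (~b | ~a) = 11111111111111111111111100000000
  (((((d | b) | (~a | c)) & ~c) & (e | d)) & (~b | ~a)) = 01110000011100000011000000000000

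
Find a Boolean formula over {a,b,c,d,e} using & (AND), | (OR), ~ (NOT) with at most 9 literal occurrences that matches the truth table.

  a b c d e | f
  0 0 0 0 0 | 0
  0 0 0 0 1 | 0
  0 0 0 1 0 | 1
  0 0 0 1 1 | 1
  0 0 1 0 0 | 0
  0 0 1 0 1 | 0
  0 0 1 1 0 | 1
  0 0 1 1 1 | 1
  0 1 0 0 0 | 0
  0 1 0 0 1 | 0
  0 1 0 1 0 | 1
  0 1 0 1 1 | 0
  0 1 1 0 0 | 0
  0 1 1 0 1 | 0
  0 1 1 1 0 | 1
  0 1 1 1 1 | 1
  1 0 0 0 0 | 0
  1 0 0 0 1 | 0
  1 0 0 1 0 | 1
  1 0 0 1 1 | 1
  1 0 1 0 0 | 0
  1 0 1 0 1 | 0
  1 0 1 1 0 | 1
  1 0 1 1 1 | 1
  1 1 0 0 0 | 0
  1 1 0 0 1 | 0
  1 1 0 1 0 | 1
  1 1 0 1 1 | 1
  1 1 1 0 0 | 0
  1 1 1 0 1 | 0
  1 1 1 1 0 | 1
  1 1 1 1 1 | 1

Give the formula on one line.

  ~b = 11111111000000001111111100000000
  (~b & d) = 00110011000000000011001100000000
  (a | (~b & d)) = 00110011000000001111111111111111
  ~e = 10101010101010101010101010101010
  (~e | c) = 10101111101011111010111110101111
  ((a | (~b & d)) | (~e | c)) = 10111111101011111111111111111111
  (((a | (~b & d)) | (~e | c)) & d) = 00110011001000110011001100110011

(((a | (~b & d)) | (~e | c)) & d)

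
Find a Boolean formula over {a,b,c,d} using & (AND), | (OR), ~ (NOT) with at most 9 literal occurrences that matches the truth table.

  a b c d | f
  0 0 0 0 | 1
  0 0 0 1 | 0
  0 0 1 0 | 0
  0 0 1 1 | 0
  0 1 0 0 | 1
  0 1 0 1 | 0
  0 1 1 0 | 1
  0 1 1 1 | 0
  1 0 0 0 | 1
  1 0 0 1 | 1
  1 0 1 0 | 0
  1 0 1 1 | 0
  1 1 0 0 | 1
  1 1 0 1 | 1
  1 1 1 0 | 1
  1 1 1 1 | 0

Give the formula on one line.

((~d | ((~c & a) & d)) & (b | (~c | d)))

  ~d = 1010101010101010
  ~c = 1100110011001100
  (~c & a) = 0000000011001100
  ((~c & a) & d) = 0000000001000100
  (~d | ((~c & a) & d)) = 1010101011101110
  (~c | d) = 1101110111011101
  (b | (~c | d)) = 1101111111011111
  ((~d | ((~c & a) & d)) & (b | (~c | d))) = 1000101011001110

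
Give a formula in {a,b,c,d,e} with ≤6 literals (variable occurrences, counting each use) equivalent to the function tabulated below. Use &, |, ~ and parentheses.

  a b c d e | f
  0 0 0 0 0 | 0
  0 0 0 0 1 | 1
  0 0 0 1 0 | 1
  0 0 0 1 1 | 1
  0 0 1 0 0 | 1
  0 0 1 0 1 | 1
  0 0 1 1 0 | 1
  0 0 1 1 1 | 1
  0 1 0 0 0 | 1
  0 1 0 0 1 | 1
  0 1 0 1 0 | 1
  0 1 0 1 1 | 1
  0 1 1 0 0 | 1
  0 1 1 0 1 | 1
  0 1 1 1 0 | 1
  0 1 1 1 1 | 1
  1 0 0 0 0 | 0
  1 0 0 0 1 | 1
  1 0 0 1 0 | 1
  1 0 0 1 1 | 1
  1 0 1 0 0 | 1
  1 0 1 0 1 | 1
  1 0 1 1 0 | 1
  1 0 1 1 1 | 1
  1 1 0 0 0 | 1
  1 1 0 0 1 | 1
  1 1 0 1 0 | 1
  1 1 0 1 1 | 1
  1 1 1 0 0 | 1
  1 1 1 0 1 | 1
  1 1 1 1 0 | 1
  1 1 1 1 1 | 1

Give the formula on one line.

(((d | b) | c) | (e & (~e | ~d)))

  (d | b) = 00110011111111110011001111111111
  ((d | b) | c) = 00111111111111110011111111111111
  ~e = 10101010101010101010101010101010
  ~d = 11001100110011001100110011001100
  (~e | ~d) = 11101110111011101110111011101110
  (e & (~e | ~d)) = 01000100010001000100010001000100
  (((d | b) | c) | (e & (~e | ~d))) = 01111111111111110111111111111111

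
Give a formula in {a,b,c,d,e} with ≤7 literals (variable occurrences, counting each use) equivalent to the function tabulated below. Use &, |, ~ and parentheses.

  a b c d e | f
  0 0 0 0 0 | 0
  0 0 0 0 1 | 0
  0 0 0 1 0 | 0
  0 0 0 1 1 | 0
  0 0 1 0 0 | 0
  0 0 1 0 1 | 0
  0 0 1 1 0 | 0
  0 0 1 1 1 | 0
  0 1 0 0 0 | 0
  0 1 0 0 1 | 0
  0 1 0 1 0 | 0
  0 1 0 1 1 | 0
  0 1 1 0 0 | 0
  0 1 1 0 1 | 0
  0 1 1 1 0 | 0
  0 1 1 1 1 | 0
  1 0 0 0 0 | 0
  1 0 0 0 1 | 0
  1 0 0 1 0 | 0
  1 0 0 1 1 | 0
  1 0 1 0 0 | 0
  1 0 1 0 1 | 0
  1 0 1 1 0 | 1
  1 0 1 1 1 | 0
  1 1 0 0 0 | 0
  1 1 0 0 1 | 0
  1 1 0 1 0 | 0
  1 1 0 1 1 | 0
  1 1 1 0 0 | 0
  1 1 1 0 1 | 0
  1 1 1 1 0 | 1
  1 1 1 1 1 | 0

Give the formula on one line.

  ~e = 10101010101010101010101010101010
  (~e & a) = 00000000000000001010101010101010
  (c & d) = 00000011000000110000001100000011
  ((~e & a) & (c & d)) = 00000000000000000000001000000010

((~e & a) & (c & d))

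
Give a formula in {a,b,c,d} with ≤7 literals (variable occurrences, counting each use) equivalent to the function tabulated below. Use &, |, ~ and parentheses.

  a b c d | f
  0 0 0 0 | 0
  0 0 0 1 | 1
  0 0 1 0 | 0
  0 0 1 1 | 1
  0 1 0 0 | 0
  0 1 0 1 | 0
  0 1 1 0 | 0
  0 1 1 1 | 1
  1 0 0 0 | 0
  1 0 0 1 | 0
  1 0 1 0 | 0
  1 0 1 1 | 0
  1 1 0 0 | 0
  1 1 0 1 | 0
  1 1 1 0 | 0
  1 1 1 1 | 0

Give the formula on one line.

((~a & d) & ((~b & ~c) | c))

  ~a = 1111111100000000
  (~a & d) = 0101010100000000
  ~b = 1111000011110000
  ~c = 1100110011001100
  (~b & ~c) = 1100000011000000
  ((~b & ~c) | c) = 1111001111110011
  ((~a & d) & ((~b & ~c) | c)) = 0101000100000000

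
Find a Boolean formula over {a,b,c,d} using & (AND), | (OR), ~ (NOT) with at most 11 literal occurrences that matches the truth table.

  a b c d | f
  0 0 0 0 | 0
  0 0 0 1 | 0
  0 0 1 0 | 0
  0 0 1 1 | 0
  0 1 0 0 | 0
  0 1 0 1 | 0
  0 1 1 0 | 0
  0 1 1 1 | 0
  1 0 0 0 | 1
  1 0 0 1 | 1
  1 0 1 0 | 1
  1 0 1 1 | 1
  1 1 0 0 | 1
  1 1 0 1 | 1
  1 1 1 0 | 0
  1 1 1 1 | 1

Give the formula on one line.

  ~c = 1100110011001100
  ~b = 1111000011110000
  (d | ~b) = 1111010111110101
  ~d = 1010101010101010
  (a | c) = 0011001111111111
  (b | d) = 0101111101011111
  ((a | c) & (b | d)) = 0001001101011111
  (~d | ((a | c) & (b | d))) = 1011101111111111
  ((d | ~b) & (~d | ((a | c) & (b | d)))) = 1011000111110101
  (~c | ((d | ~b) & (~d | ((a | c) & (b | d))))) = 1111110111111101
  ((~c | ((d | ~b) & (~d | ((a | c) & (b | d))))) & a) = 0000000011111101

((~c | ((d | ~b) & (~d | ((a | c) & (b | d))))) & a)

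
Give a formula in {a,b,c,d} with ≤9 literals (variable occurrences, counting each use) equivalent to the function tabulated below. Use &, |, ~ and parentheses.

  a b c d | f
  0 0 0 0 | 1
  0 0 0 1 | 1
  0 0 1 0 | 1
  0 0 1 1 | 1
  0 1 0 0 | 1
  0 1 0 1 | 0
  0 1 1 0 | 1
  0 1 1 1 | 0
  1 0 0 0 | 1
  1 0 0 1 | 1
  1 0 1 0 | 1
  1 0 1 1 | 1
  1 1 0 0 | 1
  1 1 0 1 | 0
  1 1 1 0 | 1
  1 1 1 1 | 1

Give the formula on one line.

  ~b = 1111000011110000
  ~d = 1010101010101010
  (b & a) = 0000000000001111
  (d & (b & a)) = 0000000000000101
  (c & (d & (b & a))) = 0000000000000001
  (~d | (c & (d & (b & a)))) = 1010101010101011
  (~b | (~d | (c & (d & (b & a))))) = 1111101011111011

(~b | (~d | (c & (d & (b & a)))))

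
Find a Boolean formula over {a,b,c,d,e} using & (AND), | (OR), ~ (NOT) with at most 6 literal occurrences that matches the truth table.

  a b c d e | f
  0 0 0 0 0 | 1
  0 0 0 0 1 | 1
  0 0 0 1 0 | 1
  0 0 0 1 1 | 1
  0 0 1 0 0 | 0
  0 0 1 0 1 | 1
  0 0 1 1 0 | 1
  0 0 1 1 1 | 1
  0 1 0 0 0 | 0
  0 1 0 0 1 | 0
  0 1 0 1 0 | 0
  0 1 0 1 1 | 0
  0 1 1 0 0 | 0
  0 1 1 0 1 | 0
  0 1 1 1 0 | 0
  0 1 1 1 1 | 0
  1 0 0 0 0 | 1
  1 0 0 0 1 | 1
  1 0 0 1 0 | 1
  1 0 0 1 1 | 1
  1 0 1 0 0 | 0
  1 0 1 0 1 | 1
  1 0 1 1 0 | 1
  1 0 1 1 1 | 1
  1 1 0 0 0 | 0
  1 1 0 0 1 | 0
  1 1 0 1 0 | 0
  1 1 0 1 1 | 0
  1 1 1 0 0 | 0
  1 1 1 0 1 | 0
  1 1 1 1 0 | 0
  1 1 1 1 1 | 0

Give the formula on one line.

  ~b = 11111111000000001111111100000000
  ~c = 11110000111100001111000011110000
  ~e = 10101010101010101010101010101010
  (~c & ~e) = 10100000101000001010000010100000
  ((~c & ~e) | d) = 10110011101100111011001110110011
  (e | ((~c & ~e) | d)) = 11110111111101111111011111110111
  (~b & (e | ((~c & ~e) | d))) = 11110111000000001111011100000000

(~b & (e | ((~c & ~e) | d)))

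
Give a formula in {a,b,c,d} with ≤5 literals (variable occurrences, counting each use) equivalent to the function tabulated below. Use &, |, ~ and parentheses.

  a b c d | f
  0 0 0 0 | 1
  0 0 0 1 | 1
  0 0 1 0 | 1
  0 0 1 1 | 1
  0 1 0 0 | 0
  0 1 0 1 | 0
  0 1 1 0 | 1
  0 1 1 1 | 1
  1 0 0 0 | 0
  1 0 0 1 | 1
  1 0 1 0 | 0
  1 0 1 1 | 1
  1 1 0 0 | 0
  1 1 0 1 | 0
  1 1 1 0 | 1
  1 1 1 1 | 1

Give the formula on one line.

  ~b = 1111000011110000
  (c | ~b) = 1111001111110011
  ~a = 1111111100000000
  (~a | d) = 1111111101010101
  (b | (~a | d)) = 1111111101011111
  ((c | ~b) & (b | (~a | d))) = 1111001101010011

((c | ~b) & (b | (~a | d)))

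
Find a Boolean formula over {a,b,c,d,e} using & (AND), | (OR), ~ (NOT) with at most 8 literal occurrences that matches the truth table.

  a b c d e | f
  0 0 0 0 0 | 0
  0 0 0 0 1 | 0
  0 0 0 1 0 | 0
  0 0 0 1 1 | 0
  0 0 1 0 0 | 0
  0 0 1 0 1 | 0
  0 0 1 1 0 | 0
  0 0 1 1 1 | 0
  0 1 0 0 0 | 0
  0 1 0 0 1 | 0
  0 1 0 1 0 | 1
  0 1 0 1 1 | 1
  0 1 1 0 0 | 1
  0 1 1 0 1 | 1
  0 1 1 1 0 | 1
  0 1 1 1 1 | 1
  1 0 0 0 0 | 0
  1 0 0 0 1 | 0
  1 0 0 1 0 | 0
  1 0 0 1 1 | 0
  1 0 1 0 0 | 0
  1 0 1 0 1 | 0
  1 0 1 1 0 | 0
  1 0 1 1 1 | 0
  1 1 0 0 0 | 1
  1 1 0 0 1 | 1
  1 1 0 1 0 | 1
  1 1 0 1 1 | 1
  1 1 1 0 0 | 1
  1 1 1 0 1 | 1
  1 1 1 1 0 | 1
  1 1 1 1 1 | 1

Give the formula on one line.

  (a | c) = 00001111000011111111111111111111
  (b & (a | c)) = 00000000000011110000000011111111
  (b & d) = 00000000001100110000000000110011
  ((b & (a | c)) | (b & d)) = 00000000001111110000000011111111

((b & (a | c)) | (b & d))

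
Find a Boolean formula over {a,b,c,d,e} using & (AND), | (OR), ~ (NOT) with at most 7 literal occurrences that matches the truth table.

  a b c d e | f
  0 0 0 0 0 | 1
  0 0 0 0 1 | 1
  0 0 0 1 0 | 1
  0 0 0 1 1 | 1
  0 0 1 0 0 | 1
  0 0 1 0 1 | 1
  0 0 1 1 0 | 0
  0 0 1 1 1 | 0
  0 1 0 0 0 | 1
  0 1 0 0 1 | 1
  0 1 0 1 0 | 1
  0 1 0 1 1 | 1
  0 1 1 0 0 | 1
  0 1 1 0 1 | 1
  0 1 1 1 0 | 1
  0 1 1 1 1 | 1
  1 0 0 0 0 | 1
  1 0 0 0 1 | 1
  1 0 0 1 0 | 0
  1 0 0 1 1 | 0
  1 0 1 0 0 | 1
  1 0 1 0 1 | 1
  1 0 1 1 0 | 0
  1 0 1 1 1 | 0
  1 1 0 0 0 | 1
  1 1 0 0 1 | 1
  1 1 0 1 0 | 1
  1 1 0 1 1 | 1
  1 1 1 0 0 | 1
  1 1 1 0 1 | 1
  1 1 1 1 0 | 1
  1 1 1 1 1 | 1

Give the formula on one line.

((~d | (~a & ~c)) | b)

  ~d = 11001100110011001100110011001100
  ~a = 11111111111111110000000000000000
  ~c = 11110000111100001111000011110000
  (~a & ~c) = 11110000111100000000000000000000
  (~d | (~a & ~c)) = 11111100111111001100110011001100
  ((~d | (~a & ~c)) | b) = 11111100111111111100110011111111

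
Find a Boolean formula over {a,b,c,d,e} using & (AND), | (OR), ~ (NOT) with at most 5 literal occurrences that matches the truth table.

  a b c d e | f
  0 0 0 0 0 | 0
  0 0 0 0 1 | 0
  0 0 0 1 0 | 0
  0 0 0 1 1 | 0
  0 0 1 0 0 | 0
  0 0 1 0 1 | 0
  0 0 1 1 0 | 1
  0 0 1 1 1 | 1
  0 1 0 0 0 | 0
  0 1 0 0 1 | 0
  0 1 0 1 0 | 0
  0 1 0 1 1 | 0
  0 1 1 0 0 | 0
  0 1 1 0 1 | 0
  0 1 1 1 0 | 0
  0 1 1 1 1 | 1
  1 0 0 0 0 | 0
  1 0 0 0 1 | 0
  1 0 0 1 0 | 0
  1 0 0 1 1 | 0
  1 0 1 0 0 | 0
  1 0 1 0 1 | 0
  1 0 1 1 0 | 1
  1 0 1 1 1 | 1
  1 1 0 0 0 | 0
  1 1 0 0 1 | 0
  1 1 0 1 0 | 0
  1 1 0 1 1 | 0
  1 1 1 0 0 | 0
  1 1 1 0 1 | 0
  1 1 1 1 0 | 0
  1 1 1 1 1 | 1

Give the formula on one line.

(d & (c & (~b | (e & d))))

  ~b = 11111111000000001111111100000000
  (e & d) = 00010001000100010001000100010001
  (~b | (e & d)) = 11111111000100011111111100010001
  (c & (~b | (e & d))) = 00001111000000010000111100000001
  (d & (c & (~b | (e & d)))) = 00000011000000010000001100000001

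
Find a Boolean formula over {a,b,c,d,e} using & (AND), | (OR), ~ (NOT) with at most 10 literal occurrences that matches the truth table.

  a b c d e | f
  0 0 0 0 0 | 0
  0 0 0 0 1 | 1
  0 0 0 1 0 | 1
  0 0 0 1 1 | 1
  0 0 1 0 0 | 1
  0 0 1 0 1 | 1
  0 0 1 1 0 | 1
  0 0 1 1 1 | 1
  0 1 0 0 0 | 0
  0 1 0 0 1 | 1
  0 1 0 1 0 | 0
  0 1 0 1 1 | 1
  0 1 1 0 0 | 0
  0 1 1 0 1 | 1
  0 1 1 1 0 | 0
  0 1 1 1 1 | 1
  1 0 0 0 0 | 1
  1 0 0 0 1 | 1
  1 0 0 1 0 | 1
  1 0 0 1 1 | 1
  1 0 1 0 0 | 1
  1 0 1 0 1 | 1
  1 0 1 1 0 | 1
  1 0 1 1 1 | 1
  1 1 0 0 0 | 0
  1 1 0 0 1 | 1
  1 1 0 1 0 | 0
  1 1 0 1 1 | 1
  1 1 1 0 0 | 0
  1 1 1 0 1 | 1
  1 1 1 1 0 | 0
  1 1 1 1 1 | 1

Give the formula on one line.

(((d | a) | ((c & ~b) | (a | e))) & (~b | e))

  (d | a) = 00110011001100111111111111111111
  ~b = 11111111000000001111111100000000
  (c & ~b) = 00001111000000000000111100000000
  (a | e) = 01010101010101011111111111111111
  ((c & ~b) | (a | e)) = 01011111010101011111111111111111
  ((d | a) | ((c & ~b) | (a | e))) = 01111111011101111111111111111111
  (~b | e) = 11111111010101011111111101010101
  (((d | a) | ((c & ~b) | (a | e))) & (~b | e)) = 01111111010101011111111101010101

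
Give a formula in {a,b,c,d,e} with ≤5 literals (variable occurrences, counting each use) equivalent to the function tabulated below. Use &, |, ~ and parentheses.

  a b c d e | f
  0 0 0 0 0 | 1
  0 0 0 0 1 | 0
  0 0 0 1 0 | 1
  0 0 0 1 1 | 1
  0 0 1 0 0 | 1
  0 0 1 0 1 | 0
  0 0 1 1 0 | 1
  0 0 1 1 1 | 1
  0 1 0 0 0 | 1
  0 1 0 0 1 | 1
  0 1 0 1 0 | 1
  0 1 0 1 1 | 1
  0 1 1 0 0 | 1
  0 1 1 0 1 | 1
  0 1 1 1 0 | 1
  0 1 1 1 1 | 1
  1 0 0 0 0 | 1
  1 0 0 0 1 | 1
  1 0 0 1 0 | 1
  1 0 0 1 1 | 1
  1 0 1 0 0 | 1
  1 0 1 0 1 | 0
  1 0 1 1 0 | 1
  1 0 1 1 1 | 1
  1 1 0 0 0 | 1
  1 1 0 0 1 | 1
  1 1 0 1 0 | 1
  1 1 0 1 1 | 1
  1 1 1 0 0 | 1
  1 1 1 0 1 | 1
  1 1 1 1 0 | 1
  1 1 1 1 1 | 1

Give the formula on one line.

((~c & a) | (~e | (d | b)))

  ~c = 11110000111100001111000011110000
  (~c & a) = 00000000000000001111000011110000
  ~e = 10101010101010101010101010101010
  (d | b) = 00110011111111110011001111111111
  (~e | (d | b)) = 10111011111111111011101111111111
  ((~c & a) | (~e | (d | b))) = 10111011111111111111101111111111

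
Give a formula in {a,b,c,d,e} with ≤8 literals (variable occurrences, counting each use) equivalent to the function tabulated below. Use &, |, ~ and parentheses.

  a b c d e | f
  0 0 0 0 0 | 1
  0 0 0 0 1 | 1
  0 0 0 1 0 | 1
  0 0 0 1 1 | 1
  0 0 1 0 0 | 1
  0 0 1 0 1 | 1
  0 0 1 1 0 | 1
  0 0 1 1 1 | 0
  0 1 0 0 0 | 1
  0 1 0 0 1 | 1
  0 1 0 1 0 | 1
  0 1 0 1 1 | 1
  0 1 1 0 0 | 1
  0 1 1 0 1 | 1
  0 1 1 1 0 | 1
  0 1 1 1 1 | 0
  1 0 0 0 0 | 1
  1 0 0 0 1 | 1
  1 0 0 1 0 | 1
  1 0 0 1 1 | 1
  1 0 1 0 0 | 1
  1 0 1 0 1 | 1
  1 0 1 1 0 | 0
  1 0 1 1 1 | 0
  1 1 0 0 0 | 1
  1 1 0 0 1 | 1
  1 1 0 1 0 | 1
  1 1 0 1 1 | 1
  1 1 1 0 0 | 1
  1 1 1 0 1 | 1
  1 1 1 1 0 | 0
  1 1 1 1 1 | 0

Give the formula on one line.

  ~c = 11110000111100001111000011110000
  ~d = 11001100110011001100110011001100
  (~c | ~d) = 11111100111111001111110011111100
  ~e = 10101010101010101010101010101010
  ~a = 11111111111111110000000000000000
  (~e & ~a) = 10101010101010100000000000000000
  ((~e & ~a) & d) = 00100010001000100000000000000000
  ((~c | ~d) | ((~e & ~a) & d)) = 11111110111111101111110011111100

((~c | ~d) | ((~e & ~a) & d))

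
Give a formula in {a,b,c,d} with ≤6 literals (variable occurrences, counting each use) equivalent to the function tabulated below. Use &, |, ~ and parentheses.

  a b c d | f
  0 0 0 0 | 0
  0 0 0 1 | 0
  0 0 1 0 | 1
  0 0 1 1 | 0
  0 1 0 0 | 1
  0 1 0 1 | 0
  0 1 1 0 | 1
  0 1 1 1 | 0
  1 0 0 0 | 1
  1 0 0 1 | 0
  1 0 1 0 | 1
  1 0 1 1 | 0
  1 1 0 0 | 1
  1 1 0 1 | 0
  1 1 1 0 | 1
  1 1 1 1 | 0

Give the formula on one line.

  ~d = 1010101010101010
  ~c = 1100110011001100
  (~c & b) = 0000110000001100
  ((~c & b) | c) = 0011111100111111
  (((~c & b) | c) | a) = 0011111111111111
  (~d & (((~c & b) | c) | a)) = 0010101010101010

(~d & (((~c & b) | c) | a))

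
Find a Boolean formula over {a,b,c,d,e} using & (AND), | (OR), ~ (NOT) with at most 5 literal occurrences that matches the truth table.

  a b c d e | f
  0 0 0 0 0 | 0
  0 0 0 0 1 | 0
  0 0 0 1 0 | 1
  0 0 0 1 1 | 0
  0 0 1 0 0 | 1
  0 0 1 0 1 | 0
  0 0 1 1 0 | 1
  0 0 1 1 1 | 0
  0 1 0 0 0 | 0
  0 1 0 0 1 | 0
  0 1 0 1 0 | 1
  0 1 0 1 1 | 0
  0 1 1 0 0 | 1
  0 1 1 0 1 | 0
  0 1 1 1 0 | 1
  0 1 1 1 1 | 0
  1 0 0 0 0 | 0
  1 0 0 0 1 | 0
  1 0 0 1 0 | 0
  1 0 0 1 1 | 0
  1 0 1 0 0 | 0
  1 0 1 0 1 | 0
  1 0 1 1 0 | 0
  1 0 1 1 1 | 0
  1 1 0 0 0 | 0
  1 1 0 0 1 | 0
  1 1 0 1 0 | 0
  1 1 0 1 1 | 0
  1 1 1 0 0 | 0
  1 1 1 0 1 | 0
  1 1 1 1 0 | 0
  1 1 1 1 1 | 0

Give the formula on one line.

  ~a = 11111111111111110000000000000000
  ~e = 10101010101010101010101010101010
  (~a & ~e) = 10101010101010100000000000000000
  (d | c) = 00111111001111110011111100111111
  ((~a & ~e) & (d | c)) = 00101010001010100000000000000000

((~a & ~e) & (d | c))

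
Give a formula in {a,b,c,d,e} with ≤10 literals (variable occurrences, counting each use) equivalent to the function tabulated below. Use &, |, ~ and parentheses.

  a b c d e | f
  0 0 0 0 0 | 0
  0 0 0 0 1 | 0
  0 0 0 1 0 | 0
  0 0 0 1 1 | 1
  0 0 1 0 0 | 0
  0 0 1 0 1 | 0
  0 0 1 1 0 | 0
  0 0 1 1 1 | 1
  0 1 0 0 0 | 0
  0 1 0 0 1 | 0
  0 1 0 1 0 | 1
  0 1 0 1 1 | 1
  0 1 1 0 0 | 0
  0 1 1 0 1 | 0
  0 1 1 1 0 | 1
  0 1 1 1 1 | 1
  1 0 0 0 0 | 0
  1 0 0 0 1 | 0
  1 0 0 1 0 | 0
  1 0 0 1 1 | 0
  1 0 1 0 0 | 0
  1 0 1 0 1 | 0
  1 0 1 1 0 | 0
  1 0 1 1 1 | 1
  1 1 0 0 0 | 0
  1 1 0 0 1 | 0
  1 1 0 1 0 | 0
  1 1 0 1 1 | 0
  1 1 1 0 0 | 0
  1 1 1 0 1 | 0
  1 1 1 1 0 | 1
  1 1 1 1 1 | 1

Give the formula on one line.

((d & (c | ~a)) & ((d | ((~a | d) & ~c)) & (b | e)))

  ~a = 11111111111111110000000000000000
  (c | ~a) = 11111111111111110000111100001111
  (d & (c | ~a)) = 00110011001100110000001100000011
  (~a | d) = 11111111111111110011001100110011
  ~c = 11110000111100001111000011110000
  ((~a | d) & ~c) = 11110000111100000011000000110000
  (d | ((~a | d) & ~c)) = 11110011111100110011001100110011
  (b | e) = 01010101111111110101010111111111
  ((d | ((~a | d) & ~c)) & (b | e)) = 01010001111100110001000100110011
  ((d & (c | ~a)) & ((d | ((~a | d) & ~c)) & (b | e))) = 00010001001100110000000100000011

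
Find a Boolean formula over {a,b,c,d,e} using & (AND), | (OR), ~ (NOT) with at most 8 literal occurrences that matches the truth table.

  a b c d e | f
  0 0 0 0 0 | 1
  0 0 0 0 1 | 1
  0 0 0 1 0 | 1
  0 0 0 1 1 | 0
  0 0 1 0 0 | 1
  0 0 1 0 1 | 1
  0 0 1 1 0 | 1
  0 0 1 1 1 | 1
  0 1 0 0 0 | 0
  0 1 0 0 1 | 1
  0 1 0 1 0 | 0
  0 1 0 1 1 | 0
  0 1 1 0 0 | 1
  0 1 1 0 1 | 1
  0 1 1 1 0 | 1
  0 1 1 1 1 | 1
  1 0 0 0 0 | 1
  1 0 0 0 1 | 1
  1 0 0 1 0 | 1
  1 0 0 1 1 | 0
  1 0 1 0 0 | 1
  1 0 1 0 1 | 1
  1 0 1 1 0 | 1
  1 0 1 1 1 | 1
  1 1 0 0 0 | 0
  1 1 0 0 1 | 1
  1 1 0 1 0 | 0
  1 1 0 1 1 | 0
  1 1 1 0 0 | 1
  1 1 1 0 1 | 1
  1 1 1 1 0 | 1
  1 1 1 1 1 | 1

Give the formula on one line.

((~b | (c | e)) & ((~e | c) | ~d))

  ~b = 11111111000000001111111100000000
  (c | e) = 01011111010111110101111101011111
  (~b | (c | e)) = 11111111010111111111111101011111
  ~e = 10101010101010101010101010101010
  (~e | c) = 10101111101011111010111110101111
  ~d = 11001100110011001100110011001100
  ((~e | c) | ~d) = 11101111111011111110111111101111
  ((~b | (c | e)) & ((~e | c) | ~d)) = 11101111010011111110111101001111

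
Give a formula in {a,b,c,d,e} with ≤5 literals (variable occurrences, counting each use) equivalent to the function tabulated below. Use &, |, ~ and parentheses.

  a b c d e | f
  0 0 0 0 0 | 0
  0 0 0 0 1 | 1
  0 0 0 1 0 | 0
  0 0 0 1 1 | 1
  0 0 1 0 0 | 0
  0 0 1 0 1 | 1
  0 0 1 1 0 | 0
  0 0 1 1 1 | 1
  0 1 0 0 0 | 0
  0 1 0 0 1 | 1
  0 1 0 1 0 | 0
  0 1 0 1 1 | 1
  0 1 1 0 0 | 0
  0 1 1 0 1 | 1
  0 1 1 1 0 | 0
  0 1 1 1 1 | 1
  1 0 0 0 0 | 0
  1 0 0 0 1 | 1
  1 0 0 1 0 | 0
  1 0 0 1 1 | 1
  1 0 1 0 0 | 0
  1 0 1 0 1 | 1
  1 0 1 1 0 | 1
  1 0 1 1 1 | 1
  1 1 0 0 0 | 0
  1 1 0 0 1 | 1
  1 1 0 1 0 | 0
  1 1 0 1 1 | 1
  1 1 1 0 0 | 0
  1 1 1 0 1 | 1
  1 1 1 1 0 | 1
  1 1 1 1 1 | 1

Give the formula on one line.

  ~d = 11001100110011001100110011001100
  (a | ~d) = 11001100110011001111111111111111
  (d & (a | ~d)) = 00000000000000000011001100110011
  ((d & (a | ~d)) & c) = 00000000000000000000001100000011
  (((d & (a | ~d)) & c) | e) = 01010101010101010101011101010111

(((d & (a | ~d)) & c) | e)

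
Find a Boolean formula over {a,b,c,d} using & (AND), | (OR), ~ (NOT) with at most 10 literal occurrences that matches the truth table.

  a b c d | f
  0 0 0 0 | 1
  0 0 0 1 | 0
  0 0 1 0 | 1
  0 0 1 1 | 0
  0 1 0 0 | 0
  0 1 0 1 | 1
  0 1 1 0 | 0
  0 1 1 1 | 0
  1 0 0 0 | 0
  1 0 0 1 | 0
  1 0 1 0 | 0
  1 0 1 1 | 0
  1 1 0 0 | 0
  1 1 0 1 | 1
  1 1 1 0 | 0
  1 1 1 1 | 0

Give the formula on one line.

  ~d = 1010101010101010
  ~c = 1100110011001100
  ~b = 1111000011110000
  (~c | ~b) = 1111110011111100
  (~d | (~c | ~b)) = 1111111011111110
  ~a = 1111111100000000
  (~d & ~a) = 1010101000000000
  ((~d & ~a) | b) = 1010111100001111
  (~b | d) = 1111010111110101
  (((~d & ~a) | b) & (~b | d)) = 1010010100000101
  ((~d | (~c | ~b)) & (((~d & ~a) | b) & (~b | d))) = 1010010000000100

((~d | (~c | ~b)) & (((~d & ~a) | b) & (~b | d)))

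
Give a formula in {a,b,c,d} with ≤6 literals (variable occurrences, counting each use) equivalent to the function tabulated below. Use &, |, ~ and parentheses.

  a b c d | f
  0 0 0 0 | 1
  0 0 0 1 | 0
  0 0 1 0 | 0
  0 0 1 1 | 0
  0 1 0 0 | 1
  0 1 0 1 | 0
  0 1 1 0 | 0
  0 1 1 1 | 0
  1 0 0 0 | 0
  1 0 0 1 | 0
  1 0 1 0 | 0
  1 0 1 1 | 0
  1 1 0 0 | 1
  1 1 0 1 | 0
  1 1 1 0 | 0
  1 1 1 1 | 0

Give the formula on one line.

  ~d = 1010101010101010
  ~c = 1100110011001100
  ~a = 1111111100000000
  (~a | b) = 1111111100001111
  (~c & (~a | b)) = 1100110000001100
  (~d & (~c & (~a | b))) = 1000100000001000

(~d & (~c & (~a | b)))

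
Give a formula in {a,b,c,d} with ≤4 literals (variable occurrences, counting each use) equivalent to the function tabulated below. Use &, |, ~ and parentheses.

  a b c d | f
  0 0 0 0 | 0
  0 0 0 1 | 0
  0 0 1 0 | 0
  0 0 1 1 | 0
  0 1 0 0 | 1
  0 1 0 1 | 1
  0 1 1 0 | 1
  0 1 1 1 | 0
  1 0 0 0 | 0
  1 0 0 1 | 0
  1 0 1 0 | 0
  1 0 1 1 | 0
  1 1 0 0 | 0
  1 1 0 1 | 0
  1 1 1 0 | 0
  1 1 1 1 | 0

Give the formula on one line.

((~a & (~c | ~d)) & b)

  ~a = 1111111100000000
  ~c = 1100110011001100
  ~d = 1010101010101010
  (~c | ~d) = 1110111011101110
  (~a & (~c | ~d)) = 1110111000000000
  ((~a & (~c | ~d)) & b) = 0000111000000000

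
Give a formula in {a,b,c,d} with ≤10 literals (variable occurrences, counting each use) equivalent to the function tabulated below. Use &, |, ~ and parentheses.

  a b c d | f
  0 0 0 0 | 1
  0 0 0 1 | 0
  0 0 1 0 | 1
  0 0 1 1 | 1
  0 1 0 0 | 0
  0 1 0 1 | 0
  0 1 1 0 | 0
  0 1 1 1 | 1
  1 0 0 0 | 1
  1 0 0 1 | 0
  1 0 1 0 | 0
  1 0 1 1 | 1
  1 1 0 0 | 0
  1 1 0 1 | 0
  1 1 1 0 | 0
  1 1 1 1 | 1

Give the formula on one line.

  (d | a) = 0101010111111111
  ((d | a) & c) = 0001000100110011
  ~d = 1010101010101010
  (((d | a) & c) | ~d) = 1011101110111011
  ~b = 1111000011110000
  ~c = 1100110011001100
  ~a = 1111111100000000
  (~c | ~a) = 1111111111001100
  (~b & (~c | ~a)) = 1111000011000000
  (d | (~b & (~c | ~a))) = 1111010111010101
  ((((d | a) & c) | ~d) & (d | (~b & (~c | ~a)))) = 1011000110010001

((((d | a) & c) | ~d) & (d | (~b & (~c | ~a))))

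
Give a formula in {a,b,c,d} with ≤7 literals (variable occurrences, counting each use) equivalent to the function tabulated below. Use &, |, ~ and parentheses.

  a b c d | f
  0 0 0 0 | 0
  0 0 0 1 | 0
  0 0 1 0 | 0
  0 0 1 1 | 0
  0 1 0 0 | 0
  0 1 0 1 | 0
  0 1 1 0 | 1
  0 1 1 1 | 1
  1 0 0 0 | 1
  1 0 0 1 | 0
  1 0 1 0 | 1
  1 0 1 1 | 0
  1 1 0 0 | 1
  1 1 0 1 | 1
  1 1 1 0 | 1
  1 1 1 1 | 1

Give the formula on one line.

  (a | c) = 0011001111111111
  ~d = 1010101010101010
  (~d & a) = 0000000010101010
  (b | (~d & a)) = 0000111110101111
  ((a | c) & (b | (~d & a))) = 0000001110101111

((a | c) & (b | (~d & a)))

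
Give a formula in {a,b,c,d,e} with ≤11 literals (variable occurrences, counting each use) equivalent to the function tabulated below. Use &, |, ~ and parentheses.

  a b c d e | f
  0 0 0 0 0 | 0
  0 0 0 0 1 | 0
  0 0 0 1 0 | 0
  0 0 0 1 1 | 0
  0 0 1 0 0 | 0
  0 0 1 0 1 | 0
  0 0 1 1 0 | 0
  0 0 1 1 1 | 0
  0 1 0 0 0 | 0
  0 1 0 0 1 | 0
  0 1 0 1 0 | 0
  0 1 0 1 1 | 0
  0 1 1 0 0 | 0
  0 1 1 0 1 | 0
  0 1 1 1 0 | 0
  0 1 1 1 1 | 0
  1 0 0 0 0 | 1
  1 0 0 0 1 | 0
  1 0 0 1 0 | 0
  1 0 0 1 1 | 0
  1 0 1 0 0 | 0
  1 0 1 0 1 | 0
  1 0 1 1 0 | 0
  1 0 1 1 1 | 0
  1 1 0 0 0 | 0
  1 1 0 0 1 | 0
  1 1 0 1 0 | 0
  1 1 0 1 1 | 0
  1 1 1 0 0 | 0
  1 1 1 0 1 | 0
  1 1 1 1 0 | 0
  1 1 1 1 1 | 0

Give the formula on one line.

  ~d = 11001100110011001100110011001100
  ~c = 11110000111100001111000011110000
  (b | ~c) = 11110000111111111111000011111111
  (a & (b | ~c)) = 00000000000000001111000011111111
  ~b = 11111111000000001111111100000000
  ((a & (b | ~c)) & ~b) = 00000000000000001111000000000000
  ~e = 10101010101010101010101010101010
  (~e | d) = 10111011101110111011101110111011
  ~a = 11111111111111110000000000000000
  (b | ~a) = 11111111111111110000000011111111
  ((~e | d) | (b | ~a)) = 11111111111111111011101111111111
  (((a & (b | ~c)) & ~b) & ((~e | d) | (b | ~a))) = 00000000000000001011000000000000
  (~d & (((a & (b | ~c)) & ~b) & ((~e | d) | (b | ~a)))) = 00000000000000001000000000000000

(~d & (((a & (b | ~c)) & ~b) & ((~e | d) | (b | ~a))))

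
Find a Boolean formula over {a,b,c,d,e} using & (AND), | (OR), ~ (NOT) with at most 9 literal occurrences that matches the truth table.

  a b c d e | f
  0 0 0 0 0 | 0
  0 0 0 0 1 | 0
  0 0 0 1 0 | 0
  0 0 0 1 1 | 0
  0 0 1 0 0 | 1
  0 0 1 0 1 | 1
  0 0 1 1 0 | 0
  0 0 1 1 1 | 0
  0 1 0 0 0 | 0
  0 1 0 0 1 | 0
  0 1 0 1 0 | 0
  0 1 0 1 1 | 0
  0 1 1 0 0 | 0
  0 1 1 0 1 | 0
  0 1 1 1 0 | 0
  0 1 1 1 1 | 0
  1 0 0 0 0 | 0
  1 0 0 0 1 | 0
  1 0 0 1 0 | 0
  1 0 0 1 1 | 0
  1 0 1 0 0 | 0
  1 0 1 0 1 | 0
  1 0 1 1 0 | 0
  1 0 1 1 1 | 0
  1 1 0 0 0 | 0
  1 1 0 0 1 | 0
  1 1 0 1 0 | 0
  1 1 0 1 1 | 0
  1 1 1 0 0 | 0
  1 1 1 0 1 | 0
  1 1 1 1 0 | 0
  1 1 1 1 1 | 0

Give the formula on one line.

  (e & a) = 00000000000000000101010101010101
  ~d = 11001100110011001100110011001100
  ((e & a) & ~d) = 00000000000000000100010001000100
  ~a = 11111111111111110000000000000000
  (((e & a) & ~d) | ~a) = 11111111111111110100010001000100
  (~a & c) = 00001111000011110000000000000000
  ((~a & c) | b) = 00001111111111110000000011111111
  (~d & ((~a & c) | b)) = 00001100110011000000000011001100
  ((((e & a) & ~d) | ~a) & (~d & ((~a & c) | b))) = 00001100110011000000000001000100
  ~b = 11111111000000001111111100000000
  (((((e & a) & ~d) | ~a) & (~d & ((~a & c) | b))) & ~b) = 00001100000000000000000000000000

(((((e & a) & ~d) | ~a) & (~d & ((~a & c) | b))) & ~b)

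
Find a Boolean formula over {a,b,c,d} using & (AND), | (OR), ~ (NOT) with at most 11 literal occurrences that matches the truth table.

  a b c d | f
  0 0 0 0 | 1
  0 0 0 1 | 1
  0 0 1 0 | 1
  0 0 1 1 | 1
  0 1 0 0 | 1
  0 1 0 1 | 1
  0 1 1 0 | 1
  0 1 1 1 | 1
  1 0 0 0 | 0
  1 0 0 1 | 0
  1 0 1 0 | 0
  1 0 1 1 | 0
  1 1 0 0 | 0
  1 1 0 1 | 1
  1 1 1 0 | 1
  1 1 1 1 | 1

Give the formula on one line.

((b & ((d | (((b | d) & (~a | c)) & ~d)) | c)) | ~a)

  (b | d) = 0101111101011111
  ~a = 1111111100000000
  (~a | c) = 1111111100110011
  ((b | d) & (~a | c)) = 0101111100010011
  ~d = 1010101010101010
  (((b | d) & (~a | c)) & ~d) = 0000101000000010
  (d | (((b | d) & (~a | c)) & ~d)) = 0101111101010111
  ((d | (((b | d) & (~a | c)) & ~d)) | c) = 0111111101110111
  (b & ((d | (((b | d) & (~a | c)) & ~d)) | c)) = 0000111100000111
  ((b & ((d | (((b | d) & (~a | c)) & ~d)) | c)) | ~a) = 1111111100000111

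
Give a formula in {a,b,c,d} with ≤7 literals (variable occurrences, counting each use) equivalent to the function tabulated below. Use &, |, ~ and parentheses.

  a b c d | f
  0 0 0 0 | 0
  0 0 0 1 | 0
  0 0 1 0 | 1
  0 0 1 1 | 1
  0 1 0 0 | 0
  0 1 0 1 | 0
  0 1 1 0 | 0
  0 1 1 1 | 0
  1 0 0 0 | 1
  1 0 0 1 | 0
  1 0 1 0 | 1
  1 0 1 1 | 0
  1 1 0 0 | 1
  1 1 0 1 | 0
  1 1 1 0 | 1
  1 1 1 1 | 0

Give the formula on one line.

  (c | b) = 0011111100111111
  ~b = 1111000011110000
  ~a = 1111111100000000
  (~b & ~a) = 1111000000000000
  ((c | b) & (~b & ~a)) = 0011000000000000
  ~d = 1010101010101010
  (a & ~d) = 0000000010101010
  (((c | b) & (~b & ~a)) | (a & ~d)) = 0011000010101010

(((c | b) & (~b & ~a)) | (a & ~d))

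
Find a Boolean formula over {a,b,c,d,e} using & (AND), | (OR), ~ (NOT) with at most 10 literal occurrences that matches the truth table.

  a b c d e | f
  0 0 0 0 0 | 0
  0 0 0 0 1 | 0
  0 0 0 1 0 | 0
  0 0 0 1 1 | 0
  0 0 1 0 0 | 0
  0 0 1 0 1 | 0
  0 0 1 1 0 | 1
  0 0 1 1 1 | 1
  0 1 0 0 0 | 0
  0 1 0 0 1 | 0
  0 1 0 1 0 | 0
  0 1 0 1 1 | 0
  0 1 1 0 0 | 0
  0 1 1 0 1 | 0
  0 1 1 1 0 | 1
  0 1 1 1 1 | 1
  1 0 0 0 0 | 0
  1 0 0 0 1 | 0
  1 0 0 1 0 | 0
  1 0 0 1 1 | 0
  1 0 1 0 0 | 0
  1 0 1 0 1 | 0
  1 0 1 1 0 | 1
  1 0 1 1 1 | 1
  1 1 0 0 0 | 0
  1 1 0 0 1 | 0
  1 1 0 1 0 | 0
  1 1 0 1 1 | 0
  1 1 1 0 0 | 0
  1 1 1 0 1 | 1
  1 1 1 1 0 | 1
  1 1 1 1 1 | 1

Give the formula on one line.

  ~d = 11001100110011001100110011001100
  (~d & b) = 00000000110011000000000011001100
  ((~d & b) | d) = 00110011111111110011001111111111
  (c & ((~d & b) | d)) = 00000011000011110000001100001111
  (a & e) = 00000000000000000101010101010101
  ~c = 11110000111100001111000011110000
  (~c | d) = 11110011111100111111001111110011
  ((a & e) | (~c | d)) = 11110011111100111111011111110111
  ((c & ((~d & b) | d)) & ((a & e) | (~c | d))) = 00000011000000110000001100000111

((c & ((~d & b) | d)) & ((a & e) | (~c | d)))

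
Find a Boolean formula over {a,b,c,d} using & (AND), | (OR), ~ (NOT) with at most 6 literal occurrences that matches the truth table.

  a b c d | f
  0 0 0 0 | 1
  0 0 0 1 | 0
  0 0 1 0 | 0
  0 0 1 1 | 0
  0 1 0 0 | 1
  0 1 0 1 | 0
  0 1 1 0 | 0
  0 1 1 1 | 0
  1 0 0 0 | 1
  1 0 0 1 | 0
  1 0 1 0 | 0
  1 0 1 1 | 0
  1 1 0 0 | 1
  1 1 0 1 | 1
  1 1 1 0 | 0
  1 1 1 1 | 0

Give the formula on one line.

((~d | (((~d | b) & a) & b)) & ~c)

  ~d = 1010101010101010
  (~d | b) = 1010111110101111
  ((~d | b) & a) = 0000000010101111
  (((~d | b) & a) & b) = 0000000000001111
  (~d | (((~d | b) & a) & b)) = 1010101010101111
  ~c = 1100110011001100
  ((~d | (((~d | b) & a) & b)) & ~c) = 1000100010001100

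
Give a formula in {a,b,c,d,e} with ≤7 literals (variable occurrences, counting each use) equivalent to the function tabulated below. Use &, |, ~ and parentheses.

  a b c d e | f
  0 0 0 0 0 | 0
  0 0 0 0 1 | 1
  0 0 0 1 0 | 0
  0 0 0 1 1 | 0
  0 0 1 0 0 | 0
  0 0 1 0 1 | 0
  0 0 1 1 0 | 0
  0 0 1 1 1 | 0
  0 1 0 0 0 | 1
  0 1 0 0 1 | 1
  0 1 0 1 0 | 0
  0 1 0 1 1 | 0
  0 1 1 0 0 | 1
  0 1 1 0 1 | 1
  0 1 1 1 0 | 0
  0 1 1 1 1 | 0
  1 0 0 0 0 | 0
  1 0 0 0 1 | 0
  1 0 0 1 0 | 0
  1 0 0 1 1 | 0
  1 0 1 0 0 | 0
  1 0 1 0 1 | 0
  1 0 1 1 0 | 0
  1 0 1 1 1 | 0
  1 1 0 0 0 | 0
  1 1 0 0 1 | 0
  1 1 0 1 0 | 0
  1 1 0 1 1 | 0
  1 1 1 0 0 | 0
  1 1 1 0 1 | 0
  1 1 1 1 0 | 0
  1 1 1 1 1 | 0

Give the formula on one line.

(~d & (~a & ((b | e) & (b | ~c))))

  ~d = 11001100110011001100110011001100
  ~a = 11111111111111110000000000000000
  (b | e) = 01010101111111110101010111111111
  ~c = 11110000111100001111000011110000
  (b | ~c) = 11110000111111111111000011111111
  ((b | e) & (b | ~c)) = 01010000111111110101000011111111
  (~a & ((b | e) & (b | ~c))) = 01010000111111110000000000000000
  (~d & (~a & ((b | e) & (b | ~c)))) = 01000000110011000000000000000000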